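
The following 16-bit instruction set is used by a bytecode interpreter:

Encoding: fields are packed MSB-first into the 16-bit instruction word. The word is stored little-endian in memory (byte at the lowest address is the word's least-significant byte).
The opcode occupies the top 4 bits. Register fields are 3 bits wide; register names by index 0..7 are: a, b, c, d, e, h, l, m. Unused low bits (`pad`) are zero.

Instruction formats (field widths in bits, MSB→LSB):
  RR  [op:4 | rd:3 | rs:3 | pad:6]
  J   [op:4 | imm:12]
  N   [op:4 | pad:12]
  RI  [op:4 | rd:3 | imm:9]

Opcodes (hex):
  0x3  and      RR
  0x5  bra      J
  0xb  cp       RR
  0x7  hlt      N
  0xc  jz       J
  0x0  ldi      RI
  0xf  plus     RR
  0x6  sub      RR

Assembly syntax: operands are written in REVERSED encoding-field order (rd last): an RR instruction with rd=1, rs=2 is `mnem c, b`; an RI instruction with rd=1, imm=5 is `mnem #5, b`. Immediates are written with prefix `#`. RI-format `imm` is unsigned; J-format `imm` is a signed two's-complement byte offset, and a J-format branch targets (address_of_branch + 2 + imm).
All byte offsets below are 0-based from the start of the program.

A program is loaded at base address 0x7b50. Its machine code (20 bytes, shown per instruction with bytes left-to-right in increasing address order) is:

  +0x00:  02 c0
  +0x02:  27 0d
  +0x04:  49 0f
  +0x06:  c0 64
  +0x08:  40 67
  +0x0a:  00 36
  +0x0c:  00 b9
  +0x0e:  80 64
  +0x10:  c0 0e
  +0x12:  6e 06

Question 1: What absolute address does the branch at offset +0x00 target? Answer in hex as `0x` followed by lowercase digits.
[00] 02 c0 → 0xc002
  opcode bits[15:12]=0xc: jz/J
  imm@[11:0]=0x2 ⇒ #2
  target = base 0x7b50 + off 0x00 + 2 + imm 2 = 0x7b54

0x7b54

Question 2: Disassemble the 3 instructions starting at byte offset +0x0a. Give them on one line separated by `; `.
and a, d; cp e, e; sub c, c

@+0a  little-endian(00 36) = 0x3600
  op=0x3600>>12=0x3 ⇒ and (RR)
  rd: (w>>9)&0x7=0x3 → d
  rs: (w>>6)&0x7=0x0 → a
@+0c  little-endian(00 b9) = 0xb900
  op=0xb900>>12=0xb ⇒ cp (RR)
  rd: (w>>9)&0x7=0x4 → e
  rs: (w>>6)&0x7=0x4 → e
@+0e  little-endian(80 64) = 0x6480
  op=0x6480>>12=0x6 ⇒ sub (RR)
  rd: (w>>9)&0x7=0x2 → c
  rs: (w>>6)&0x7=0x2 → c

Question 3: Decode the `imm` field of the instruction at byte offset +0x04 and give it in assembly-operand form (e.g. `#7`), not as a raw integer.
#329

+0x04: 49 0f ⇒ word 0x0f49 (little)
  top 4b → 0x0 → ldi [RI]
  rd@[11:9]=0x7 ⇒ m
  imm@[8:0]=0x149 ⇒ #329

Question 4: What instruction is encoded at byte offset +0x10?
ldi #192, m

off 0x10: read c0 0e as little → 0x0ec0
  op=0x0ec0>>12=0x0 ⇒ ldi (RI)
  rd: (w>>9)&0x7=0x7 → m
  imm: (w>>0)&0x1ff=0xc0 → #192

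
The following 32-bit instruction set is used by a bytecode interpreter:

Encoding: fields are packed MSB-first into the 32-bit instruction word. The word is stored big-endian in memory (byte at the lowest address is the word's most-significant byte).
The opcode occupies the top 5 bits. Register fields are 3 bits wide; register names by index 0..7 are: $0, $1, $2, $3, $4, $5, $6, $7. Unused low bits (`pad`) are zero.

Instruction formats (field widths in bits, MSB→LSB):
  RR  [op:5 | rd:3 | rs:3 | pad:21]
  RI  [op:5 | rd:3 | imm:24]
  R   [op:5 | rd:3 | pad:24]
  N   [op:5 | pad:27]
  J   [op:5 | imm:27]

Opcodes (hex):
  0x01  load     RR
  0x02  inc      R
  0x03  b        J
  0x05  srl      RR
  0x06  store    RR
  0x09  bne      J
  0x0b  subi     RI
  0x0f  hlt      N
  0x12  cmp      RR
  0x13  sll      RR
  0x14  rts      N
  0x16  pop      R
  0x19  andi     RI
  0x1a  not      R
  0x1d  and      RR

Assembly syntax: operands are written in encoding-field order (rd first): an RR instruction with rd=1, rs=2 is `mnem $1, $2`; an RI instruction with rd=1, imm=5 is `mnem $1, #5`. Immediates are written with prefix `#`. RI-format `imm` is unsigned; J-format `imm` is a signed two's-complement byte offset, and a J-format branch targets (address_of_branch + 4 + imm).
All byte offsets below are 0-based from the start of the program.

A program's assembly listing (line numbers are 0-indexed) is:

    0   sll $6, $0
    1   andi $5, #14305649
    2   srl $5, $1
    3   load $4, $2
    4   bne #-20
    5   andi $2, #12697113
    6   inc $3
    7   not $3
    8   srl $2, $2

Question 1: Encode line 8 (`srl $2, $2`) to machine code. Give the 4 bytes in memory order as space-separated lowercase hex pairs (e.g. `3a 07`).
2a 40 00 00

line 8 (srl): pack op=0x5:5|rd=2:3|rs=2:3|pad=0:21 = 0x2a400000; big→ 2a 40 00 00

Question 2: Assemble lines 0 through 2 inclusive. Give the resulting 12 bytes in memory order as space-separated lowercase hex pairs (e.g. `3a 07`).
line 0 (sll): pack op=0x13:5|rd=6:3|rs=0:3|pad=0:21 = 0x9e000000; big→ 9e 00 00 00
line 1 (andi): pack op=0x19:5|rd=5:3|imm=14305649:24 = 0xcdda4971; big→ cd da 49 71
line 2 (srl): pack op=0x5:5|rd=5:3|rs=1:3|pad=0:21 = 0x2d200000; big→ 2d 20 00 00

9e 00 00 00 cd da 49 71 2d 20 00 00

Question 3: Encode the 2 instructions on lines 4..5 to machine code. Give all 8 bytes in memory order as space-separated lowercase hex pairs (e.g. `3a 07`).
4. bne fields op=0x9:5|imm=-20:27 → word 4fffffech → 4f ff ff ec
5. andi fields op=0x19:5|rd=2:3|imm=12697113:24 → word cac1be19h → ca c1 be 19

4f ff ff ec ca c1 be 19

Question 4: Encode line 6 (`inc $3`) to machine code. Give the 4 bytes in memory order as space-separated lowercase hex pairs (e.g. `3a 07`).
line 6 (inc): pack op=0x2:5|rd=3:3|pad=0:24 = 0x13000000; big→ 13 00 00 00

13 00 00 00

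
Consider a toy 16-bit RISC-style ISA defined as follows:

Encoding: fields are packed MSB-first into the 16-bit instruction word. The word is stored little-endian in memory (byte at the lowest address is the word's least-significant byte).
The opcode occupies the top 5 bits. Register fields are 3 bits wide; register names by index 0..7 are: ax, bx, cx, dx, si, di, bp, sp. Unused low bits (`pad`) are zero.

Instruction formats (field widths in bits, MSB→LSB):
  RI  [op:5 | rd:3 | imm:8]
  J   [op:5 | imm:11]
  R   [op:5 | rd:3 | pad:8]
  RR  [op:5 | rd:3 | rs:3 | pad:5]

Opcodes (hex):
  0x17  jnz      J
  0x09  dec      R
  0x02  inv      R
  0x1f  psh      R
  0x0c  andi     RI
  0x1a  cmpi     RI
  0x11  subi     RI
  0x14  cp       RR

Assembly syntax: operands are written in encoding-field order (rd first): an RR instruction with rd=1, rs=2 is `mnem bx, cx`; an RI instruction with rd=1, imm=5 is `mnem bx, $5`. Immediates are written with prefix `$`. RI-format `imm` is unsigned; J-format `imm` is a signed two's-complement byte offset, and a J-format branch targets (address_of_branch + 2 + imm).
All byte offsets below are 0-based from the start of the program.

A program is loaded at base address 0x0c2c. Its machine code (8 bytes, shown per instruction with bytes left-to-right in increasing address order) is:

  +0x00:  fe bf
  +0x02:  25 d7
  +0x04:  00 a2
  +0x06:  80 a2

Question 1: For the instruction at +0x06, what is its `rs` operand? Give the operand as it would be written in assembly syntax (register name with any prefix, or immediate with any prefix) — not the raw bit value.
off 0x06: read 80 a2 as little → 0xa280
  top 5b → 0x14 → cp [RR]
  rd: (w>>8)&0x7=0x2 → cx
  rs: (w>>5)&0x7=0x4 → si

si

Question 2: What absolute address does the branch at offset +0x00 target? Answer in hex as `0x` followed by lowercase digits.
0x0c2c

off 0x00: read fe bf as little → 0xbffe
  op=0xbffe>>11=0x17 ⇒ jnz (J)
  imm: (w>>0)&0x7ff=0x7fe (s11→-2) → $-2
  target = base 0x0c2c + off 0x00 + 2 + imm -2 = 0x0c2c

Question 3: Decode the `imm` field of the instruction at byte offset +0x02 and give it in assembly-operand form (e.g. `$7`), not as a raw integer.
off 0x02: read 25 d7 as little → 0xd725
  op=0xd725>>11=0x1a ⇒ cmpi (RI)
  rd@[10:8]=0x7 ⇒ sp
  imm@[7:0]=0x25 ⇒ $37

$37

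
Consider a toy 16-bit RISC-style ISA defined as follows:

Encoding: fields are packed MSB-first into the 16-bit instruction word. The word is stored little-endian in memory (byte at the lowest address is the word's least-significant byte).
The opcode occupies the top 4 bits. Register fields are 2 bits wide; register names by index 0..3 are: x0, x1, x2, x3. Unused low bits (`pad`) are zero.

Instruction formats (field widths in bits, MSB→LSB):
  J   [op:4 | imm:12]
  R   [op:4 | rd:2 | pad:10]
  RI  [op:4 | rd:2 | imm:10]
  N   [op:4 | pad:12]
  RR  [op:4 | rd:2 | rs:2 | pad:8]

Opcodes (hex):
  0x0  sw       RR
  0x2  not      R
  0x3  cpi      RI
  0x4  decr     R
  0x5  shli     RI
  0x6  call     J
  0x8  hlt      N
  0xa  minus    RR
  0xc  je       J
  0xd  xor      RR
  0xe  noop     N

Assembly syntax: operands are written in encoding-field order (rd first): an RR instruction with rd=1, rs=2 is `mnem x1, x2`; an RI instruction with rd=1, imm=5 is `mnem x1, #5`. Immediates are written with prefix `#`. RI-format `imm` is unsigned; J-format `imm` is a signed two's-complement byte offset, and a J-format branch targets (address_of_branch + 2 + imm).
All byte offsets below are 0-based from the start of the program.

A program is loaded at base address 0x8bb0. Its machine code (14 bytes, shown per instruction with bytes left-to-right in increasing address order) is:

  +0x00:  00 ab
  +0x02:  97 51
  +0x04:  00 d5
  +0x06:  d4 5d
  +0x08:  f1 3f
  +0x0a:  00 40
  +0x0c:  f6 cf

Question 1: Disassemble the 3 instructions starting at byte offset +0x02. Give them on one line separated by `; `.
shli x0, #407; xor x1, x1; shli x3, #468

[02] 97 51 → 0x5197
  top 4b → 0x5 → shli [RI]
  [11:10] rd=0 = x0
  [9:0] imm=407 = #407
[04] 00 d5 → 0xd500
  top 4b → 0xd → xor [RR]
  [11:10] rd=1 = x1
  [9:8] rs=1 = x1
[06] d4 5d → 0x5dd4
  top 4b → 0x5 → shli [RI]
  [11:10] rd=3 = x3
  [9:0] imm=468 = #468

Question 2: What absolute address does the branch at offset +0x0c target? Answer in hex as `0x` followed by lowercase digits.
0x8bb4

+0x0c: f6 cf ⇒ word 0xcff6 (little)
  top 4b → 0xc → je [J]
  imm@[11:0]=0xff6 (s12→-10) ⇒ #-10
  target = base 0x8bb0 + off 0x0c + 2 + imm -10 = 0x8bb4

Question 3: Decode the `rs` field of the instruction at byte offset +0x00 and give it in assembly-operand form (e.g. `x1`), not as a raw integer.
@+00  little-endian(00 ab) = 0xab00
  top 4b → 0xa → minus [RR]
  rd: (w>>10)&0x3=0x2 → x2
  rs: (w>>8)&0x3=0x3 → x3

x3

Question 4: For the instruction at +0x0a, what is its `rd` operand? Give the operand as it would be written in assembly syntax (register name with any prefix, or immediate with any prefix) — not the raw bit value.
x0

+0x0a: 00 40 ⇒ word 0x4000 (little)
  op=0x4000>>12=0x4 ⇒ decr (R)
  rd: (w>>10)&0x3=0x0 → x0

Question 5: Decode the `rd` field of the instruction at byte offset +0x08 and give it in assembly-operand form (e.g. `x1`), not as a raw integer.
[08] f1 3f → 0x3ff1
  opcode bits[15:12]=0x3: cpi/RI
  rd: (w>>10)&0x3=0x3 → x3
  imm: (w>>0)&0x3ff=0x3f1 → #1009

x3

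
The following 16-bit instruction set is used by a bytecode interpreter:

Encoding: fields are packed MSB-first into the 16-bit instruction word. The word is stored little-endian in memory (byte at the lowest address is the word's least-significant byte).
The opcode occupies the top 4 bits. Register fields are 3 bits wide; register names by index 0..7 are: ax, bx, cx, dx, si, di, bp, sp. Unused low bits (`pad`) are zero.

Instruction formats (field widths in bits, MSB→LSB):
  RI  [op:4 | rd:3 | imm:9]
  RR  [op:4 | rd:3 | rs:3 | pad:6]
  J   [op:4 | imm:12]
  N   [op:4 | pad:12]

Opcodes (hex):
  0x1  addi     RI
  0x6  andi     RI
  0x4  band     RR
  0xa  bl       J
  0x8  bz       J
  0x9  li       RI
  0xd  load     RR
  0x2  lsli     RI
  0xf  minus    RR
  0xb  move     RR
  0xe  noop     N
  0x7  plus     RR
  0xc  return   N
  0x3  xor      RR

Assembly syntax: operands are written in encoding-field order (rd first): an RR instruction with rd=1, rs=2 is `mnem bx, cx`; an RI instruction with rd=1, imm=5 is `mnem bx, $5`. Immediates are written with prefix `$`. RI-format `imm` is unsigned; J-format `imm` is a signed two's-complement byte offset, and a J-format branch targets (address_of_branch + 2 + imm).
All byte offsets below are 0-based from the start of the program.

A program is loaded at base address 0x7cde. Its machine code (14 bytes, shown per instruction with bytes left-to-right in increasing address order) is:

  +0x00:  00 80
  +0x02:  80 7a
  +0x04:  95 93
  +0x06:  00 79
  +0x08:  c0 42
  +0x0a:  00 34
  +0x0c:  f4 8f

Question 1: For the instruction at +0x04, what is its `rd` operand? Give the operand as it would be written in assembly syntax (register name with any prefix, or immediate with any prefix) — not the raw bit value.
bx

@+04  little-endian(95 93) = 0x9395
  top 4b → 0x9 → li [RI]
  rd@[11:9]=0x1 ⇒ bx
  imm@[8:0]=0x195 ⇒ $405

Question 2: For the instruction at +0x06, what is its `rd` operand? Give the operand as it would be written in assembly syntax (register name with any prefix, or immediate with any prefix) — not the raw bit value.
si

off 0x06: read 00 79 as little → 0x7900
  op=0x7900>>12=0x7 ⇒ plus (RR)
  rd: (w>>9)&0x7=0x4 → si
  rs: (w>>6)&0x7=0x4 → si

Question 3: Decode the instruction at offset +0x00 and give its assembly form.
off 0x00: read 00 80 as little → 0x8000
  opcode bits[15:12]=0x8: bz/J
  imm: (w>>0)&0xfff=0x0 → $0

bz $0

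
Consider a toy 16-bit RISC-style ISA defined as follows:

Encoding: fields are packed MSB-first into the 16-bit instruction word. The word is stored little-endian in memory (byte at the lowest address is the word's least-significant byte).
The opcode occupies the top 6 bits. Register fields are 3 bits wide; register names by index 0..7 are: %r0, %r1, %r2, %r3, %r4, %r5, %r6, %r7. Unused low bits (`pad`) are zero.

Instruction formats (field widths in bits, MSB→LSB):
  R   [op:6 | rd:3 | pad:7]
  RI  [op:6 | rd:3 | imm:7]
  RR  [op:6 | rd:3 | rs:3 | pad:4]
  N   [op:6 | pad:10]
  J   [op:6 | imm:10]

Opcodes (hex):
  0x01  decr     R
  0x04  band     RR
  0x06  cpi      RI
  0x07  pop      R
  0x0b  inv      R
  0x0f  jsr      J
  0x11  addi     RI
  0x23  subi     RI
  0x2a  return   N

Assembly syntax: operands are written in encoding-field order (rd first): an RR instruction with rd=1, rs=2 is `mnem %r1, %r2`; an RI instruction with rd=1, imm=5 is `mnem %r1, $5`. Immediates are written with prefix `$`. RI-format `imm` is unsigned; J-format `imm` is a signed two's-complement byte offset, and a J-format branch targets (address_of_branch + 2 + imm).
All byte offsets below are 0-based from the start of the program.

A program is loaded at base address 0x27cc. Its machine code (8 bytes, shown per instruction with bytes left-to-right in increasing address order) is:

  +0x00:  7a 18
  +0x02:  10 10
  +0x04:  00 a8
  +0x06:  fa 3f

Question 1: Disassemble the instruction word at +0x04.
[04] 00 a8 → 0xa800
  top 6b → 0x2a → return [N]

return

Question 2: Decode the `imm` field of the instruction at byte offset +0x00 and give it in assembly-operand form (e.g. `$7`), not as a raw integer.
@+00  little-endian(7a 18) = 0x187a
  opcode bits[15:10]=0x6: cpi/RI
  [9:7] rd=0 = %r0
  [6:0] imm=122 = $122

$122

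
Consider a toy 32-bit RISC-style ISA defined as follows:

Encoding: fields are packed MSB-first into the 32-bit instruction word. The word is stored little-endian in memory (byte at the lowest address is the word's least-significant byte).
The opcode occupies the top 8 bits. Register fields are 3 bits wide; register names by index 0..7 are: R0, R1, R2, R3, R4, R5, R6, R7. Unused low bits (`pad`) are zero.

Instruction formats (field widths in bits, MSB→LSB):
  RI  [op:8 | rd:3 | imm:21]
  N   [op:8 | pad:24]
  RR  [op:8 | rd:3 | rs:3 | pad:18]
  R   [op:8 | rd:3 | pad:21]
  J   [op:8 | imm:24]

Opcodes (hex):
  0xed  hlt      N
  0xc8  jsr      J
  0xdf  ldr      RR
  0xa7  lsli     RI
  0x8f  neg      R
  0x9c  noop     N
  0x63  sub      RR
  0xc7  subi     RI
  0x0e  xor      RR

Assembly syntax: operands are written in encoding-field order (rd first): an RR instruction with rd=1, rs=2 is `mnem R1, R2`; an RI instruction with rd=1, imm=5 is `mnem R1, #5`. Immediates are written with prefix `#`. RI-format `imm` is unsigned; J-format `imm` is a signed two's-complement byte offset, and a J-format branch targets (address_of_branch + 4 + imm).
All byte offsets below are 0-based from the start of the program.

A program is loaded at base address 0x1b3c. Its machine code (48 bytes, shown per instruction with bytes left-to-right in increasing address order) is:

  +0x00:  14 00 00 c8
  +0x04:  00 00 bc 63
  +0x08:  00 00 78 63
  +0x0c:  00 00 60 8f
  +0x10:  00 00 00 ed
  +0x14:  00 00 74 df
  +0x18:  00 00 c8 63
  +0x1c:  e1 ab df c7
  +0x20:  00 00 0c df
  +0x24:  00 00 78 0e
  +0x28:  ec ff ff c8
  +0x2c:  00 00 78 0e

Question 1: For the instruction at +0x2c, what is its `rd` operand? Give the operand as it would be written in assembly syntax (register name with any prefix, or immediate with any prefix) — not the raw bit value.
[2c] 00 00 78 0e → 0x0e780000
  opcode bits[31:24]=0xe: xor/RR
  rd@[23:21]=0x3 ⇒ R3
  rs@[20:18]=0x6 ⇒ R6

R3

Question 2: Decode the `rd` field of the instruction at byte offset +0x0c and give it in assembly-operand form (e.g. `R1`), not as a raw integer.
+0x0c: 00 00 60 8f ⇒ word 0x8f600000 (little)
  opcode bits[31:24]=0x8f: neg/R
  rd: (w>>21)&0x7=0x3 → R3

R3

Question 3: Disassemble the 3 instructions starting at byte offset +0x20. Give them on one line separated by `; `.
+0x20: 00 00 0c df ⇒ word 0xdf0c0000 (little)
  top 8b → 0xdf → ldr [RR]
  rd@[23:21]=0x0 ⇒ R0
  rs@[20:18]=0x3 ⇒ R3
+0x24: 00 00 78 0e ⇒ word 0x0e780000 (little)
  top 8b → 0xe → xor [RR]
  rd@[23:21]=0x3 ⇒ R3
  rs@[20:18]=0x6 ⇒ R6
+0x28: ec ff ff c8 ⇒ word 0xc8ffffec (little)
  top 8b → 0xc8 → jsr [J]
  imm@[23:0]=0xffffec (s24→-20) ⇒ #-20

ldr R0, R3; xor R3, R6; jsr #-20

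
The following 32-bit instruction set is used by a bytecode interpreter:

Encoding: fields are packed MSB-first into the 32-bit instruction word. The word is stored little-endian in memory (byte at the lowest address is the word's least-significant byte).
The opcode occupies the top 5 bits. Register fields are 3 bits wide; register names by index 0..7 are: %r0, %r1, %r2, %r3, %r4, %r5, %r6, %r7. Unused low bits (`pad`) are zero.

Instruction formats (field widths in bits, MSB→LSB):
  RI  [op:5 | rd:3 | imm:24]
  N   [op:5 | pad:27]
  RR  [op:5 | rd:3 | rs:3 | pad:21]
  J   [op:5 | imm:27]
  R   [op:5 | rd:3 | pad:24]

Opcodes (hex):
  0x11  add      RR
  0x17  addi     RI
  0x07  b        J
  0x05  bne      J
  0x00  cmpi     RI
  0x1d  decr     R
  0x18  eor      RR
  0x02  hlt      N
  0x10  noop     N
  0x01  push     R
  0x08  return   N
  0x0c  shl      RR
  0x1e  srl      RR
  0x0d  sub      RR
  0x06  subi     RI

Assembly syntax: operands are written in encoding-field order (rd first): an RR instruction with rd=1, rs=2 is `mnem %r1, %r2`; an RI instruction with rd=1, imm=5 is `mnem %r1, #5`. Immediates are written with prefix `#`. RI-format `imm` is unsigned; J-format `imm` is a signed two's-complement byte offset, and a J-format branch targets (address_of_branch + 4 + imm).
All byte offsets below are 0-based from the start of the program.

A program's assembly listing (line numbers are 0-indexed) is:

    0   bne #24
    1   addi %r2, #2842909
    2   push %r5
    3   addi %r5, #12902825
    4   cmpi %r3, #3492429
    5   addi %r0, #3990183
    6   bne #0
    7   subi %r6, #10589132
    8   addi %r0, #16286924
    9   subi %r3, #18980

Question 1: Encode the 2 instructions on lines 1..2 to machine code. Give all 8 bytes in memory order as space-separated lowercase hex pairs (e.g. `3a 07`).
line 1 (addi): pack op=0x17:5|rd=2:3|imm=2842909:24 = 0xba2b611d; little→ 1d 61 2b ba
line 2 (push): pack op=0x1:5|rd=5:3|pad=0:24 = 0x0d000000; little→ 00 00 00 0d

1d 61 2b ba 00 00 00 0d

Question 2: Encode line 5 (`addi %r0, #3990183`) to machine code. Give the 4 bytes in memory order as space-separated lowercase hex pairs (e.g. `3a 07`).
L5: addi op=0x17:5|rd=0:3|imm=3990183:24 ⇒ 0xb83ce2a7 ⇒ little a7 e2 3c b8

a7 e2 3c b8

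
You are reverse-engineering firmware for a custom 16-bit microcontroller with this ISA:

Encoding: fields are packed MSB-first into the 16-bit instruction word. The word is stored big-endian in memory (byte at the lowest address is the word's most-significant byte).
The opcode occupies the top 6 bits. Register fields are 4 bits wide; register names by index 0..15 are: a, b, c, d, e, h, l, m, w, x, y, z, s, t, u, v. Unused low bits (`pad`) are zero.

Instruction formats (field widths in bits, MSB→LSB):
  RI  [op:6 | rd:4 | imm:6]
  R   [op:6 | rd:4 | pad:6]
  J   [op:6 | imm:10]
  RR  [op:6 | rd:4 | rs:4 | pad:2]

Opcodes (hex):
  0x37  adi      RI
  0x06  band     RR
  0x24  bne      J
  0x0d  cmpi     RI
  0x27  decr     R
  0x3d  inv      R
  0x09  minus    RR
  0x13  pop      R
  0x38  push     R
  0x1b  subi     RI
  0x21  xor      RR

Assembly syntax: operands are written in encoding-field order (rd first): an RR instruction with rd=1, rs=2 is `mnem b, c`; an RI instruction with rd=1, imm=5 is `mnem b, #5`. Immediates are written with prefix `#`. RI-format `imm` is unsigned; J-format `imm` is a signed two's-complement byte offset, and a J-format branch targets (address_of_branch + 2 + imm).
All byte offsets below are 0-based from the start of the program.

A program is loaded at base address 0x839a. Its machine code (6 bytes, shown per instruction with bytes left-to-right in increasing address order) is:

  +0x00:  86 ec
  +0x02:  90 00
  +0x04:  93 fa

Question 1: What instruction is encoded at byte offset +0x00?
off 0x00: read 86 ec as big → 0x86ec
  top 6b → 0x21 → xor [RR]
  [9:6] rd=11 = z
  [5:2] rs=11 = z

xor z, z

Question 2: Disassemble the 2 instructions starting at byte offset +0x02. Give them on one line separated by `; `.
bne #0; bne #-6

@+02  big-endian(90 00) = 0x9000
  opcode bits[15:10]=0x24: bne/J
  imm@[9:0]=0x0 ⇒ #0
@+04  big-endian(93 fa) = 0x93fa
  opcode bits[15:10]=0x24: bne/J
  imm@[9:0]=0x3fa (s10→-6) ⇒ #-6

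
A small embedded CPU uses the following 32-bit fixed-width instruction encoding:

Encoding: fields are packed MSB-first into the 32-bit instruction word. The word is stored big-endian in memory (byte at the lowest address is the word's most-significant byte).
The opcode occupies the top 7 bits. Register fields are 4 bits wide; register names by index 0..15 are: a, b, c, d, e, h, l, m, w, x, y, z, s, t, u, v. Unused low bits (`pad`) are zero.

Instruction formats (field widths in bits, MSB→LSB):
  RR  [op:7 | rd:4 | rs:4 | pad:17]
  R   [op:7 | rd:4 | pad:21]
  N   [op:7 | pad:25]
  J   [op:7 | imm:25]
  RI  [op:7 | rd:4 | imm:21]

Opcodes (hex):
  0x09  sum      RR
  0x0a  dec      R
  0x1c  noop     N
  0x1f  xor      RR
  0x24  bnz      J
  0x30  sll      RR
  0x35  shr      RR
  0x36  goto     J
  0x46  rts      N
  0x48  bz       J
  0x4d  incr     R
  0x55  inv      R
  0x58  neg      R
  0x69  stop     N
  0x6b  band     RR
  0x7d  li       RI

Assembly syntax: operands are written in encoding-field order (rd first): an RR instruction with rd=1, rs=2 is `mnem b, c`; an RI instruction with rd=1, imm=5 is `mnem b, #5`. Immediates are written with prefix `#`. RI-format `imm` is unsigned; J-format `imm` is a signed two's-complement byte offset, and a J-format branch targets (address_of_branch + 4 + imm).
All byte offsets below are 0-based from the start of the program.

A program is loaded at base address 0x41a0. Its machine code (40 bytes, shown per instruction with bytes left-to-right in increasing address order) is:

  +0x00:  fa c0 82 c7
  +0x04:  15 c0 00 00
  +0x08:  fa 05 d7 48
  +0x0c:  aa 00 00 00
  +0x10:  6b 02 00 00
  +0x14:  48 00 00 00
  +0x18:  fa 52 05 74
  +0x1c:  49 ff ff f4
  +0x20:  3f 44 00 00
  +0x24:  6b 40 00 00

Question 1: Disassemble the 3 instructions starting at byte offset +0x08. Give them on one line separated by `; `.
off 0x08: read fa 05 d7 48 as big → 0xfa05d748
  opcode bits[31:25]=0x7d: li/RI
  [24:21] rd=0 = a
  [20:0] imm=382792 = #382792
off 0x0c: read aa 00 00 00 as big → 0xaa000000
  opcode bits[31:25]=0x55: inv/R
  [24:21] rd=0 = a
off 0x10: read 6b 02 00 00 as big → 0x6b020000
  opcode bits[31:25]=0x35: shr/RR
  [24:21] rd=8 = w
  [20:17] rs=1 = b

li a, #382792; inv a; shr w, b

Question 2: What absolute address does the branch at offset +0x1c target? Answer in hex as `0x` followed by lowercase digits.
0x41b4

off 0x1c: read 49 ff ff f4 as big → 0x49fffff4
  opcode bits[31:25]=0x24: bnz/J
  imm@[24:0]=0x1fffff4 (s25→-12) ⇒ #-12
  target = base 0x41a0 + off 0x1c + 4 + imm -12 = 0x41b4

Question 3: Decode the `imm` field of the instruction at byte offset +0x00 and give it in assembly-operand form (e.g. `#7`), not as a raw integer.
#33479

off 0x00: read fa c0 82 c7 as big → 0xfac082c7
  op=0xfac082c7>>25=0x7d ⇒ li (RI)
  [24:21] rd=6 = l
  [20:0] imm=33479 = #33479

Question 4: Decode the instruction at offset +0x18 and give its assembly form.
li c, #1181044

@+18  big-endian(fa 52 05 74) = 0xfa520574
  op=0xfa520574>>25=0x7d ⇒ li (RI)
  rd@[24:21]=0x2 ⇒ c
  imm@[20:0]=0x120574 ⇒ #1181044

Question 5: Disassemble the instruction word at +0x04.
+0x04: 15 c0 00 00 ⇒ word 0x15c00000 (big)
  opcode bits[31:25]=0xa: dec/R
  [24:21] rd=14 = u

dec u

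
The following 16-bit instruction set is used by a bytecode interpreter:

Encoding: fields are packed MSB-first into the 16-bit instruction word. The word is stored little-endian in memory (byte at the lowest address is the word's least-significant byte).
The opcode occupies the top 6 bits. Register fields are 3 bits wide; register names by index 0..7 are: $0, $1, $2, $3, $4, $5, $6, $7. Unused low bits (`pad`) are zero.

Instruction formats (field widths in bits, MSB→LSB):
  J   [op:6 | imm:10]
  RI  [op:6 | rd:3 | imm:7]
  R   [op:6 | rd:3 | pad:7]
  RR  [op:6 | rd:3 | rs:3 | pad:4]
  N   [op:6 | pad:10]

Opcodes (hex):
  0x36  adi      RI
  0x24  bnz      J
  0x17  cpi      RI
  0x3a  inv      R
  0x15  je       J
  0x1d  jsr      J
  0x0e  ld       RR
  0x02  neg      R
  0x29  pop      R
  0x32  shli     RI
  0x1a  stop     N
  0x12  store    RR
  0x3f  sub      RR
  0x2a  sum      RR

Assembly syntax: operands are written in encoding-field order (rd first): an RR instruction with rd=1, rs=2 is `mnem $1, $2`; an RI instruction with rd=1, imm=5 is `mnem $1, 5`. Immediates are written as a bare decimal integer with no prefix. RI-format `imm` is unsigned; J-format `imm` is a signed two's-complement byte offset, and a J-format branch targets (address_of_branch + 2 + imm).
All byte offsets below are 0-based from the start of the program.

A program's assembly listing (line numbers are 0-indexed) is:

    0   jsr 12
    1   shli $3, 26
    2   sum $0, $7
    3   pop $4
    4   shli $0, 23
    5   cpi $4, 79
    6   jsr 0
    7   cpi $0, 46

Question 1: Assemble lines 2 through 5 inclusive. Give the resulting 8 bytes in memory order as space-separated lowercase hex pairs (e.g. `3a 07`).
70 a8 00 a6 17 c8 4f 5e

line 2 (sum): pack op=0x2a:6|rd=0:3|rs=7:3|pad=0:4 = 0xa870; little→ 70 a8
line 3 (pop): pack op=0x29:6|rd=4:3|pad=0:7 = 0xa600; little→ 00 a6
line 4 (shli): pack op=0x32:6|rd=0:3|imm=23:7 = 0xc817; little→ 17 c8
line 5 (cpi): pack op=0x17:6|rd=4:3|imm=79:7 = 0x5e4f; little→ 4f 5e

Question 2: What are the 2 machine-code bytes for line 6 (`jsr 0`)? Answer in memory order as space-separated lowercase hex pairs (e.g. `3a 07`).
6. jsr fields op=0x1d:6|imm=0:10 → word 7400h → 00 74

00 74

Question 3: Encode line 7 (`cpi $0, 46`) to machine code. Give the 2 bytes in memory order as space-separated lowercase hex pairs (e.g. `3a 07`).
2e 5c

line 7 (cpi): pack op=0x17:6|rd=0:3|imm=46:7 = 0x5c2e; little→ 2e 5c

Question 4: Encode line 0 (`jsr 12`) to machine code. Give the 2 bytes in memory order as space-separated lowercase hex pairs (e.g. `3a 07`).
0c 74

L0: jsr op=0x1d:6|imm=12:10 ⇒ 0x740c ⇒ little 0c 74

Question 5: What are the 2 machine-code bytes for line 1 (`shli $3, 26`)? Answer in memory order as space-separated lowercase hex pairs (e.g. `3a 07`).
9a c9

1. shli fields op=0x32:6|rd=3:3|imm=26:7 → word c99ah → 9a c9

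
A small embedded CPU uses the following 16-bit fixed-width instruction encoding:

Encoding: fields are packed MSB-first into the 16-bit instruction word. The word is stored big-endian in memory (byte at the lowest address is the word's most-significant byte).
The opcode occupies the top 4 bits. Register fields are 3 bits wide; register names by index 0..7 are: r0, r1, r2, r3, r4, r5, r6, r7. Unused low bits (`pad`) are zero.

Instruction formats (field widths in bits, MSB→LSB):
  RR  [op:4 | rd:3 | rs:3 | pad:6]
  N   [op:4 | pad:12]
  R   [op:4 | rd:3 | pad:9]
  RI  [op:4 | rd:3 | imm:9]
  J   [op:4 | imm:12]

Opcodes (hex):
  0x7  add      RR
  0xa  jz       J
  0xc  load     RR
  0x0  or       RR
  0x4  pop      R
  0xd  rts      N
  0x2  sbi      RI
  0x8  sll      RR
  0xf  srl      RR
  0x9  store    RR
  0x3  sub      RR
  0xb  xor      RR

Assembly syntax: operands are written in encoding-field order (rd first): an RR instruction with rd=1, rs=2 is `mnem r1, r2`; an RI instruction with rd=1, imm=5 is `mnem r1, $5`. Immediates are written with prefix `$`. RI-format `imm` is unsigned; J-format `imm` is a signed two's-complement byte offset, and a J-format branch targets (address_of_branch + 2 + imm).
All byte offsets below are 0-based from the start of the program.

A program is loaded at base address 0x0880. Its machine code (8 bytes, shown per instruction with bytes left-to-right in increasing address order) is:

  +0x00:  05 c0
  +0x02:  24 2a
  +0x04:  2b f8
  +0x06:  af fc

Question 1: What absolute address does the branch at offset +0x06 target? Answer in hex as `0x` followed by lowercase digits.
off 0x06: read af fc as big → 0xaffc
  op=0xaffc>>12=0xa ⇒ jz (J)
  imm: (w>>0)&0xfff=0xffc (s12→-4) → $-4
  target = base 0x0880 + off 0x06 + 2 + imm -4 = 0x0884

0x0884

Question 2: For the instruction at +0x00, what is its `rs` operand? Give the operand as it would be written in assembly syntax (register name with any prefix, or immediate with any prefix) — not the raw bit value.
r7

+0x00: 05 c0 ⇒ word 0x05c0 (big)
  op=0x05c0>>12=0x0 ⇒ or (RR)
  rd@[11:9]=0x2 ⇒ r2
  rs@[8:6]=0x7 ⇒ r7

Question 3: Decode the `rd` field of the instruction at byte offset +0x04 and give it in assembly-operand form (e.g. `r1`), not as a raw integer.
@+04  big-endian(2b f8) = 0x2bf8
  top 4b → 0x2 → sbi [RI]
  [11:9] rd=5 = r5
  [8:0] imm=504 = $504

r5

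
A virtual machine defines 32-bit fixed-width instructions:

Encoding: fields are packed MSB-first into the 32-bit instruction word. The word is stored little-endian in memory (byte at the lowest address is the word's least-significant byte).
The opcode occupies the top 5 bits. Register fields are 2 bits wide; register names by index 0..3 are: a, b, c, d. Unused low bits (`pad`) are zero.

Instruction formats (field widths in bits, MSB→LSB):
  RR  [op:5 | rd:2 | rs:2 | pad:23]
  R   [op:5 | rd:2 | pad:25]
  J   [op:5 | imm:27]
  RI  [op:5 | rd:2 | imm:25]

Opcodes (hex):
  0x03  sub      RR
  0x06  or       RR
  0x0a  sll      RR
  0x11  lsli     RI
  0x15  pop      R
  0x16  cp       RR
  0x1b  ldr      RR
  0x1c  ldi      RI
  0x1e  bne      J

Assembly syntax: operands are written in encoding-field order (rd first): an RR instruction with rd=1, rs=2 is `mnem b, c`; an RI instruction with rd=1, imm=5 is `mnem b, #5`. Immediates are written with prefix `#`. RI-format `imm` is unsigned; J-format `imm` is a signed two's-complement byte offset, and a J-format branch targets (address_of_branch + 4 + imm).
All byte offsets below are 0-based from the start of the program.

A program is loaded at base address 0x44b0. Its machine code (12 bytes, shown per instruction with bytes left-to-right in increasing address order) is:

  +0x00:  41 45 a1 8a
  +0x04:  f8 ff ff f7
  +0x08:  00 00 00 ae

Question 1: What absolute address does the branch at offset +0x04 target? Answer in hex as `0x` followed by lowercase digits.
0x44b0

@+04  little-endian(f8 ff ff f7) = 0xf7fffff8
  op=0xf7fffff8>>27=0x1e ⇒ bne (J)
  [26:0] imm=134217720 (s27→-8) = #-8
  target = base 0x44b0 + off 0x04 + 4 + imm -8 = 0x44b0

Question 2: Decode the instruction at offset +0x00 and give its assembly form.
off 0x00: read 41 45 a1 8a as little → 0x8aa14541
  op=0x8aa14541>>27=0x11 ⇒ lsli (RI)
  rd@[26:25]=0x1 ⇒ b
  imm@[24:0]=0xa14541 ⇒ #10569025

lsli b, #10569025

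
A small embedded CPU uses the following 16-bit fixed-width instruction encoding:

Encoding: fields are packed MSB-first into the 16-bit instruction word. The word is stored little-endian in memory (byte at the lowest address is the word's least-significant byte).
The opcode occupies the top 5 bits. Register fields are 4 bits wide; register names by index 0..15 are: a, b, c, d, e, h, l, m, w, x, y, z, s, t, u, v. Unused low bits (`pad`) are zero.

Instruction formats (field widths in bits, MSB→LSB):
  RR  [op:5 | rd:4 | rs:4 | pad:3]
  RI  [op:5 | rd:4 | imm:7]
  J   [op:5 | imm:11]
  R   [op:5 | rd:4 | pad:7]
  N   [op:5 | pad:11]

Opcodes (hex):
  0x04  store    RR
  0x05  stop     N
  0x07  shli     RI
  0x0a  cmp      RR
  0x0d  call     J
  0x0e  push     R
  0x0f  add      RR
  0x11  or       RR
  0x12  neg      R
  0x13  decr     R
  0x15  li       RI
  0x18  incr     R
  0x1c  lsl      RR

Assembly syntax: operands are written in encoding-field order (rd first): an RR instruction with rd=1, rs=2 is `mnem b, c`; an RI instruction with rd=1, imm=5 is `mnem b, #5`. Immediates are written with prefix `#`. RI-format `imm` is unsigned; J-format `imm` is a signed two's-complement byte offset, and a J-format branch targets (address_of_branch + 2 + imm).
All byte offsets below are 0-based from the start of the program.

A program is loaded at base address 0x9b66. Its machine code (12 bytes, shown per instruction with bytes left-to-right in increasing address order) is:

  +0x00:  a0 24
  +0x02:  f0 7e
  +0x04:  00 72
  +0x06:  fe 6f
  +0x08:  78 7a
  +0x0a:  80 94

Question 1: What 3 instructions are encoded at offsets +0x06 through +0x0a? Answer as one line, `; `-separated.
call #-2; add e, v; neg x

off 0x06: read fe 6f as little → 0x6ffe
  top 5b → 0xd → call [J]
  imm@[10:0]=0x7fe (s11→-2) ⇒ #-2
off 0x08: read 78 7a as little → 0x7a78
  top 5b → 0xf → add [RR]
  rd@[10:7]=0x4 ⇒ e
  rs@[6:3]=0xf ⇒ v
off 0x0a: read 80 94 as little → 0x9480
  top 5b → 0x12 → neg [R]
  rd@[10:7]=0x9 ⇒ x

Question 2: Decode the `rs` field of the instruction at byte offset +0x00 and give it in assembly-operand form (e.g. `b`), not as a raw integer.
e

@+00  little-endian(a0 24) = 0x24a0
  op=0x24a0>>11=0x4 ⇒ store (RR)
  rd: (w>>7)&0xf=0x9 → x
  rs: (w>>3)&0xf=0x4 → e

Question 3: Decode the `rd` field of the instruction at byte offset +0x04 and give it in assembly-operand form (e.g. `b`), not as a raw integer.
e

off 0x04: read 00 72 as little → 0x7200
  top 5b → 0xe → push [R]
  rd: (w>>7)&0xf=0x4 → e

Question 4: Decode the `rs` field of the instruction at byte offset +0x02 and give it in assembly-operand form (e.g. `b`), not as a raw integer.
off 0x02: read f0 7e as little → 0x7ef0
  opcode bits[15:11]=0xf: add/RR
  rd@[10:7]=0xd ⇒ t
  rs@[6:3]=0xe ⇒ u

u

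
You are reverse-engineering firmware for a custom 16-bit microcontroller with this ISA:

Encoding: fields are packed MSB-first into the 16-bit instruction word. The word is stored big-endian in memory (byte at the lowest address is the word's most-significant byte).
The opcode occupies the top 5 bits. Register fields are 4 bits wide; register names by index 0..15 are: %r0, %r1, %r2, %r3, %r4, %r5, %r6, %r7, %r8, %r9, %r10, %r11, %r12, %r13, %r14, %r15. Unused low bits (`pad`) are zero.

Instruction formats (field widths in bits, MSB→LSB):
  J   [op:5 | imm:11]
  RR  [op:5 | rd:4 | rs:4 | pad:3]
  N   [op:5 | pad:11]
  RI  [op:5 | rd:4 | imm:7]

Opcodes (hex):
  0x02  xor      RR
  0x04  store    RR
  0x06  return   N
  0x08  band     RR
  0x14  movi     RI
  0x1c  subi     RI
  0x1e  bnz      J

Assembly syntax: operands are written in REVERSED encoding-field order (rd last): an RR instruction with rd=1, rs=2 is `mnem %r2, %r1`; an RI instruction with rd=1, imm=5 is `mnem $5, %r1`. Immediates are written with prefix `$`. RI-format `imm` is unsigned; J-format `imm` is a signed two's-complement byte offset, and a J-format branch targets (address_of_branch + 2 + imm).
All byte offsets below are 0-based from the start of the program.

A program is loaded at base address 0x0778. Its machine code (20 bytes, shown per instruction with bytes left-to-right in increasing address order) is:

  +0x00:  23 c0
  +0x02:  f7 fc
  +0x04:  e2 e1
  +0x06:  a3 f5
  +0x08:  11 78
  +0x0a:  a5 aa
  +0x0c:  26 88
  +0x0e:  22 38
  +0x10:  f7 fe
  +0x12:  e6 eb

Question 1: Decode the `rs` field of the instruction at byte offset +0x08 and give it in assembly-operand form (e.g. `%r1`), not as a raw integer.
+0x08: 11 78 ⇒ word 0x1178 (big)
  opcode bits[15:11]=0x2: xor/RR
  rd: (w>>7)&0xf=0x2 → %r2
  rs: (w>>3)&0xf=0xf → %r15

%r15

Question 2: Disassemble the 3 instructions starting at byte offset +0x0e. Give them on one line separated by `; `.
store %r7, %r4; bnz $-2; subi $107, %r13

[0e] 22 38 → 0x2238
  opcode bits[15:11]=0x4: store/RR
  rd: (w>>7)&0xf=0x4 → %r4
  rs: (w>>3)&0xf=0x7 → %r7
[10] f7 fe → 0xf7fe
  opcode bits[15:11]=0x1e: bnz/J
  imm: (w>>0)&0x7ff=0x7fe (s11→-2) → $-2
[12] e6 eb → 0xe6eb
  opcode bits[15:11]=0x1c: subi/RI
  rd: (w>>7)&0xf=0xd → %r13
  imm: (w>>0)&0x7f=0x6b → $107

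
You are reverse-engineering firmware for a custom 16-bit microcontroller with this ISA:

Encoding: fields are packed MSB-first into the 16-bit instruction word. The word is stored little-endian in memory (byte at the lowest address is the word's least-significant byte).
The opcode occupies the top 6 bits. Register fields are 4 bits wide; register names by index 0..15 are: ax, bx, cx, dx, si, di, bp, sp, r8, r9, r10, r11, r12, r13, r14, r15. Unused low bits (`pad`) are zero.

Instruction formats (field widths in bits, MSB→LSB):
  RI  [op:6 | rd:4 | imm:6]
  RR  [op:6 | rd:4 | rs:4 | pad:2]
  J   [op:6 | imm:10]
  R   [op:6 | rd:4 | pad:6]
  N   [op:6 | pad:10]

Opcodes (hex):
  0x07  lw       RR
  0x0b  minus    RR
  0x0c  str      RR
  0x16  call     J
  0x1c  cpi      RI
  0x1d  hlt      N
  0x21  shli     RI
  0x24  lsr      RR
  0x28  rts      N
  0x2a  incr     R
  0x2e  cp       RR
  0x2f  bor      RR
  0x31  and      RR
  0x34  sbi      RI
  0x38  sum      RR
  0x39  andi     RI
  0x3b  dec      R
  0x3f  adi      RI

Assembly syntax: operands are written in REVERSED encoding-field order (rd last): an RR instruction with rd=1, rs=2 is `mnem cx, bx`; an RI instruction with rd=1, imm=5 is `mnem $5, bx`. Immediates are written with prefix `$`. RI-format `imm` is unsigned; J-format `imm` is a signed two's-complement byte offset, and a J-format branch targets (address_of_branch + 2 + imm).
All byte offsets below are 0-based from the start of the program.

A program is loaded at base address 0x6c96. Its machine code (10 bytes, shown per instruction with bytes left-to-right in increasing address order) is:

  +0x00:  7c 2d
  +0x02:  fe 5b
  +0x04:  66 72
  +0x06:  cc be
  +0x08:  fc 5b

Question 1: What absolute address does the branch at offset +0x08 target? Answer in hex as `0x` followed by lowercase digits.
0x6c9c

@+08  little-endian(fc 5b) = 0x5bfc
  op=0x5bfc>>10=0x16 ⇒ call (J)
  imm: (w>>0)&0x3ff=0x3fc (s10→-4) → $-4
  target = base 0x6c96 + off 0x08 + 2 + imm -4 = 0x6c9c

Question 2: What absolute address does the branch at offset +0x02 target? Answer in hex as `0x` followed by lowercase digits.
0x6c98

@+02  little-endian(fe 5b) = 0x5bfe
  op=0x5bfe>>10=0x16 ⇒ call (J)
  imm: (w>>0)&0x3ff=0x3fe (s10→-2) → $-2
  target = base 0x6c96 + off 0x02 + 2 + imm -2 = 0x6c98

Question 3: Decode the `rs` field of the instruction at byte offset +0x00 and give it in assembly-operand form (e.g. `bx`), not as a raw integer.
+0x00: 7c 2d ⇒ word 0x2d7c (little)
  op=0x2d7c>>10=0xb ⇒ minus (RR)
  rd: (w>>6)&0xf=0x5 → di
  rs: (w>>2)&0xf=0xf → r15

r15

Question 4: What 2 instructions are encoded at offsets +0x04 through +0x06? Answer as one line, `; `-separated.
@+04  little-endian(66 72) = 0x7266
  top 6b → 0x1c → cpi [RI]
  [9:6] rd=9 = r9
  [5:0] imm=38 = $38
@+06  little-endian(cc be) = 0xbecc
  top 6b → 0x2f → bor [RR]
  [9:6] rd=11 = r11
  [5:2] rs=3 = dx

cpi $38, r9; bor dx, r11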